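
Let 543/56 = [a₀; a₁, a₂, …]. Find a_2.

543 = 9·56 + 39   →  a_0 = 9
56 = 1·39 + 17   →  a_1 = 1
39 = 2·17 + 5   →  a_2 = 2

2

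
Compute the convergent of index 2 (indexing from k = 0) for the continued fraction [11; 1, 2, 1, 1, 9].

Using pₖ = aₖpₖ₋₁ + pₖ₋₂, qₖ = aₖqₖ₋₁ + qₖ₋₂ (with p₋₁=1, p₋₂=0, q₋₁=0, q₋₂=1):
  k=0: a=11, p=11, q=1
  k=1: a=1, p=12, q=1
  k=2: a=2, p=35, q=3

35/3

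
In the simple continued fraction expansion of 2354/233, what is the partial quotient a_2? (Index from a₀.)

2354 = 10·233 + 24   →  a_0 = 10
233 = 9·24 + 17   →  a_1 = 9
24 = 1·17 + 7   →  a_2 = 1

1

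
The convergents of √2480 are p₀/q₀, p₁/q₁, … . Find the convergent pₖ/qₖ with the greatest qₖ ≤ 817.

√2480 = [49; 1, 3, 1, 98, …] (period length 4).
Convergents:
  p_0/q_0 = 49/1
  p_1/q_1 = 50/1
  p_2/q_2 = 199/4
  p_3/q_3 = 249/5
  p_4/q_4 = 24601/494
  p_5/q_5 = 24850/499
  p_6/q_6 = 99151/1991
q_5 = 499 ≤ 817 < 1991 = q_6, so the answer is 24850/499.

24850/499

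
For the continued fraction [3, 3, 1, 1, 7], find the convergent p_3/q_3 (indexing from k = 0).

23/7

Using pₖ = aₖpₖ₋₁ + pₖ₋₂, qₖ = aₖqₖ₋₁ + qₖ₋₂ (with p₋₁=1, p₋₂=0, q₋₁=0, q₋₂=1):
  k=0: a=3, p=3, q=1
  k=1: a=3, p=10, q=3
  k=2: a=1, p=13, q=4
  k=3: a=1, p=23, q=7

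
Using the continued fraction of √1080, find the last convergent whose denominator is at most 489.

5291/161

√1080 = [32; 1, 6, 3, 6, 1, 64, …] (period length 6).
Convergents:
  p_0/q_0 = 32/1
  p_1/q_1 = 33/1
  p_2/q_2 = 230/7
  p_3/q_3 = 723/22
  p_4/q_4 = 4568/139
  p_5/q_5 = 5291/161
  p_6/q_6 = 343192/10443
q_5 = 161 ≤ 489 < 10443 = q_6, so the answer is 5291/161.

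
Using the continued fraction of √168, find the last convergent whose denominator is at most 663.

8412/649

√168 = [12; 1, 24, …] (period length 2).
Convergents:
  p_0/q_0 = 12/1
  p_1/q_1 = 13/1
  p_2/q_2 = 324/25
  p_3/q_3 = 337/26
  p_4/q_4 = 8412/649
  p_5/q_5 = 8749/675
q_4 = 649 ≤ 663 < 675 = q_5, so the answer is 8412/649.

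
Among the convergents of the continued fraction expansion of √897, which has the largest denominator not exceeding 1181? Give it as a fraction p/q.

35311/1179

√897 = [29; 1, 18, 1, 58, …] (period length 4).
Convergents:
  p_0/q_0 = 29/1
  p_1/q_1 = 30/1
  p_2/q_2 = 569/19
  p_3/q_3 = 599/20
  p_4/q_4 = 35311/1179
  p_5/q_5 = 35910/1199
q_4 = 1179 ≤ 1181 < 1199 = q_5, so the answer is 35311/1179.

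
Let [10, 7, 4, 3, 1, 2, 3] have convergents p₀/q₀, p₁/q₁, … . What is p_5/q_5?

3447/340

Using pₖ = aₖpₖ₋₁ + pₖ₋₂, qₖ = aₖqₖ₋₁ + qₖ₋₂ (with p₋₁=1, p₋₂=0, q₋₁=0, q₋₂=1):
  k=0: a=10, p=10, q=1
  k=1: a=7, p=71, q=7
  k=2: a=4, p=294, q=29
  k=3: a=3, p=953, q=94
  k=4: a=1, p=1247, q=123
  k=5: a=2, p=3447, q=340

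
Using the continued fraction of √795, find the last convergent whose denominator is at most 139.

√795 = [28; 5, 9, 5, 56, …] (period length 4).
Convergents:
  p_0/q_0 = 28/1
  p_1/q_1 = 141/5
  p_2/q_2 = 1297/46
  p_3/q_3 = 6626/235
q_2 = 46 ≤ 139 < 235 = q_3, so the answer is 1297/46.

1297/46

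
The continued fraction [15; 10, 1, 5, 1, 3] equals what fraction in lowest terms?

4422/293

Using pₖ = aₖpₖ₋₁ + pₖ₋₂ and qₖ = aₖqₖ₋₁ + qₖ₋₂:
  k=0: a=15, p=15, q=1
  k=1: a=10, p=151, q=10
  k=2: a=1, p=166, q=11
  k=3: a=5, p=981, q=65
  k=4: a=1, p=1147, q=76
  k=5: a=3, p=4422, q=293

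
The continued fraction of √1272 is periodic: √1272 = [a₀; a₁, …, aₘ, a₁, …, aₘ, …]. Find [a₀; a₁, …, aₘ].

[35; 1, 1, 1, 70]

a₀ = ⌊√1272⌋ = 35.
With m₀=0, d₀=1 and mₖ₊₁ = dₖaₖ − mₖ, dₖ₊₁ = (n − mₖ₊₁²)/dₖ, aₖ₊₁ = ⌊(a₀+mₖ₊₁)/dₖ₊₁⌋:
  k=1: m=35, d=47, a=1
  k=2: m=12, d=24, a=1
  k=3: m=12, d=47, a=1
  k=4: m=35, d=1, a=70
d=1 and a=2a₀=70 at k=4, so the next step gives (m, d) = (35, 47) again — its k=1 value — and the period has length 4.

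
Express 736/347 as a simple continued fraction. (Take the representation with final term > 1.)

736 = 2*347 + 42
347 = 8*42 + 11
42 = 3*11 + 9
11 = 1*9 + 2
9 = 4*2 + 1
2 = 2*1 + 0  (stop)
So 736/347 = [2; 8, 3, 1, 4, 2].

[2; 8, 3, 1, 4, 2]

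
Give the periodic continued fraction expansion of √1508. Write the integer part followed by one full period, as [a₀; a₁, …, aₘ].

a₀ = ⌊√1508⌋ = 38.
With m₀=0, d₀=1 and mₖ₊₁ = dₖaₖ − mₖ, dₖ₊₁ = (n − mₖ₊₁²)/dₖ, aₖ₊₁ = ⌊(a₀+mₖ₊₁)/dₖ₊₁⌋:
  k=1: m=38, d=64, a=1
  k=2: m=26, d=13, a=4
  k=3: m=26, d=64, a=1
  k=4: m=38, d=1, a=76
d=1 and a=2a₀=76 at k=4, so the next step gives (m, d) = (38, 64) again — its k=1 value — and the period has length 4.

[38; 1, 4, 1, 76]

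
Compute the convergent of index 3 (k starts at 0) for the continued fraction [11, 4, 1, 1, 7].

Using pₖ = aₖpₖ₋₁ + pₖ₋₂, qₖ = aₖqₖ₋₁ + qₖ₋₂ (with p₋₁=1, p₋₂=0, q₋₁=0, q₋₂=1):
  k=0: a=11, p=11, q=1
  k=1: a=4, p=45, q=4
  k=2: a=1, p=56, q=5
  k=3: a=1, p=101, q=9

101/9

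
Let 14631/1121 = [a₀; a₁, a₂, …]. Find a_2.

3

14631 = 13·1121 + 58   →  a_0 = 13
1121 = 19·58 + 19   →  a_1 = 19
58 = 3·19 + 1   →  a_2 = 3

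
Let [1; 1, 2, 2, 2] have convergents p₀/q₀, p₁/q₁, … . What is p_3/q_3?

12/7

Using pₖ = aₖpₖ₋₁ + pₖ₋₂, qₖ = aₖqₖ₋₁ + qₖ₋₂ (with p₋₁=1, p₋₂=0, q₋₁=0, q₋₂=1):
  k=0: a=1, p=1, q=1
  k=1: a=1, p=2, q=1
  k=2: a=2, p=5, q=3
  k=3: a=2, p=12, q=7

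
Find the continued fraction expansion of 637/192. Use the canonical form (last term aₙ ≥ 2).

637 = 3×192 + 61
192 = 3×61 + 9
61 = 6×9 + 7
9 = 1×7 + 2
7 = 3×2 + 1
2 = 2×1 + 0  (stop)
So 637/192 = [3; 3, 6, 1, 3, 2].

[3; 3, 6, 1, 3, 2]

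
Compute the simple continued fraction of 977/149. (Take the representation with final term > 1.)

977 = 6*149 + 83
149 = 1*83 + 66
83 = 1*66 + 17
66 = 3*17 + 15
17 = 1*15 + 2
15 = 7*2 + 1
2 = 2*1 + 0  (stop)
So 977/149 = [6; 1, 1, 3, 1, 7, 2].

[6; 1, 1, 3, 1, 7, 2]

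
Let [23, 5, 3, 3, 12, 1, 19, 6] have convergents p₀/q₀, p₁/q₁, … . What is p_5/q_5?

Using pₖ = aₖpₖ₋₁ + pₖ₋₂, qₖ = aₖqₖ₋₁ + qₖ₋₂ (with p₋₁=1, p₋₂=0, q₋₁=0, q₋₂=1):
  k=0: a=23, p=23, q=1
  k=1: a=5, p=116, q=5
  k=2: a=3, p=371, q=16
  k=3: a=3, p=1229, q=53
  k=4: a=12, p=15119, q=652
  k=5: a=1, p=16348, q=705

16348/705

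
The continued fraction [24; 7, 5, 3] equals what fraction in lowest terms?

2776/115

Using pₖ = aₖpₖ₋₁ + pₖ₋₂ and qₖ = aₖqₖ₋₁ + qₖ₋₂:
  k=0: a=24, p=24, q=1
  k=1: a=7, p=169, q=7
  k=2: a=5, p=869, q=36
  k=3: a=3, p=2776, q=115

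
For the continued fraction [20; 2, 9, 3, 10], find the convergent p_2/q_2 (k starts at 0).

389/19

Using pₖ = aₖpₖ₋₁ + pₖ₋₂, qₖ = aₖqₖ₋₁ + qₖ₋₂ (with p₋₁=1, p₋₂=0, q₋₁=0, q₋₂=1):
  k=0: a=20, p=20, q=1
  k=1: a=2, p=41, q=2
  k=2: a=9, p=389, q=19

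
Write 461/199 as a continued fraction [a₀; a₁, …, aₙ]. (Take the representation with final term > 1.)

[2; 3, 6, 3, 3]

461 = 2×199 + 63
199 = 3×63 + 10
63 = 6×10 + 3
10 = 3×3 + 1
3 = 3×1 + 0  (stop)
So 461/199 = [2; 3, 6, 3, 3].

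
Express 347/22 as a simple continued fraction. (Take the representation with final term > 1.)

347 = 15*22 + 17
22 = 1*17 + 5
17 = 3*5 + 2
5 = 2*2 + 1
2 = 2*1 + 0  (stop)
So 347/22 = [15; 1, 3, 2, 2].

[15; 1, 3, 2, 2]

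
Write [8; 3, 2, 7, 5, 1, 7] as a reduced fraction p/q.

20721/2500

Fold from the inside: start with 7/1.
  1 + 1/7 = 8/7
  5 + 7/8 = 47/8
  7 + 8/47 = 337/47
  2 + 47/337 = 721/337
  3 + 337/721 = 2500/721
  8 + 721/2500 = 20721/2500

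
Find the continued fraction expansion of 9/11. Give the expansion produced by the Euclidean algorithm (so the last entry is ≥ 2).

9 = 0×11 + 9
11 = 1×9 + 2
9 = 4×2 + 1
2 = 2×1 + 0  (stop)
So 9/11 = [0; 1, 4, 2].

[0; 1, 4, 2]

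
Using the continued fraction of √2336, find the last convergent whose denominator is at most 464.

13968/289

√2336 = [48; 3, 96, …] (period length 2).
Convergents:
  p_0/q_0 = 48/1
  p_1/q_1 = 145/3
  p_2/q_2 = 13968/289
  p_3/q_3 = 42049/870
q_2 = 289 ≤ 464 < 870 = q_3, so the answer is 13968/289.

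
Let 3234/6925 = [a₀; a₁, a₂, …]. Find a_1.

2

3234 = 0·6925 + 3234   →  a_0 = 0
6925 = 2·3234 + 457   →  a_1 = 2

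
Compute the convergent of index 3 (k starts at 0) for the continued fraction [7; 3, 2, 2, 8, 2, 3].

124/17

Using pₖ = aₖpₖ₋₁ + pₖ₋₂, qₖ = aₖqₖ₋₁ + qₖ₋₂ (with p₋₁=1, p₋₂=0, q₋₁=0, q₋₂=1):
  k=0: a=7, p=7, q=1
  k=1: a=3, p=22, q=3
  k=2: a=2, p=51, q=7
  k=3: a=2, p=124, q=17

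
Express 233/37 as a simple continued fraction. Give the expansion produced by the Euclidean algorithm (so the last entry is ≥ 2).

233 = 6·37 + 11
37 = 3·11 + 4
11 = 2·4 + 3
4 = 1·3 + 1
3 = 3·1 + 0  (stop)
So 233/37 = [6; 3, 2, 1, 3].

[6; 3, 2, 1, 3]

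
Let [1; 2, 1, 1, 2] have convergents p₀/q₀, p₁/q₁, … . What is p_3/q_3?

7/5

Using pₖ = aₖpₖ₋₁ + pₖ₋₂, qₖ = aₖqₖ₋₁ + qₖ₋₂ (with p₋₁=1, p₋₂=0, q₋₁=0, q₋₂=1):
  k=0: a=1, p=1, q=1
  k=1: a=2, p=3, q=2
  k=2: a=1, p=4, q=3
  k=3: a=1, p=7, q=5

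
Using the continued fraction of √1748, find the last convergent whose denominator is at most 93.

√1748 = [41; 1, 4, 4, 4, 1, 82, …] (period length 6).
Convergents:
  p_0/q_0 = 41/1
  p_1/q_1 = 42/1
  p_2/q_2 = 209/5
  p_3/q_3 = 878/21
  p_4/q_4 = 3721/89
  p_5/q_5 = 4599/110
q_4 = 89 ≤ 93 < 110 = q_5, so the answer is 3721/89.

3721/89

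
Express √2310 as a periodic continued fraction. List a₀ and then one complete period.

a₀ = ⌊√2310⌋ = 48.
With m₀=0, d₀=1 and mₖ₊₁ = dₖaₖ − mₖ, dₖ₊₁ = (n − mₖ₊₁²)/dₖ, aₖ₊₁ = ⌊(a₀+mₖ₊₁)/dₖ₊₁⌋:
  k=1: m=48, d=6, a=16
  k=2: m=48, d=1, a=96
d=1 and a=2a₀=96 at k=2, so the next step gives (m, d) = (48, 6) again — its k=1 value — and the period has length 2.

[48; 16, 96]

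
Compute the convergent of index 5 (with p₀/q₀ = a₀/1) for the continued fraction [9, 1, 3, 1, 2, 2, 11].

323/33

Using pₖ = aₖpₖ₋₁ + pₖ₋₂, qₖ = aₖqₖ₋₁ + qₖ₋₂ (with p₋₁=1, p₋₂=0, q₋₁=0, q₋₂=1):
  k=0: a=9, p=9, q=1
  k=1: a=1, p=10, q=1
  k=2: a=3, p=39, q=4
  k=3: a=1, p=49, q=5
  k=4: a=2, p=137, q=14
  k=5: a=2, p=323, q=33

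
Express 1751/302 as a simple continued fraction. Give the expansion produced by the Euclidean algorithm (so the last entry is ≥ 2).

[5; 1, 3, 1, 19, 3]

1751 = 5*302 + 241
302 = 1*241 + 61
241 = 3*61 + 58
61 = 1*58 + 3
58 = 19*3 + 1
3 = 3*1 + 0  (stop)
So 1751/302 = [5; 1, 3, 1, 19, 3].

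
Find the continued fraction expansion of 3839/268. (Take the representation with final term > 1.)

3839 = 14·268 + 87
268 = 3·87 + 7
87 = 12·7 + 3
7 = 2·3 + 1
3 = 3·1 + 0  (stop)
So 3839/268 = [14; 3, 12, 2, 3].

[14; 3, 12, 2, 3]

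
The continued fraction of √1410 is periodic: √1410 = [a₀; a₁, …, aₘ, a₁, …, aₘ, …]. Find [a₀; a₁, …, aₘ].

a₀ = ⌊√1410⌋ = 37.
With m₀=0, d₀=1 and mₖ₊₁ = dₖaₖ − mₖ, dₖ₊₁ = (n − mₖ₊₁²)/dₖ, aₖ₊₁ = ⌊(a₀+mₖ₊₁)/dₖ₊₁⌋:
  k=1: m=37, d=41, a=1
  k=2: m=4, d=34, a=1
  k=3: m=30, d=15, a=4
  k=4: m=30, d=34, a=1
  k=5: m=4, d=41, a=1
  k=6: m=37, d=1, a=74
d=1 and a=2a₀=74 at k=6, so the next step gives (m, d) = (37, 41) again — its k=1 value — and the period has length 6.

[37; 1, 1, 4, 1, 1, 74]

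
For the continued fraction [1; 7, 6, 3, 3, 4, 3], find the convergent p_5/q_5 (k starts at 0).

Using pₖ = aₖpₖ₋₁ + pₖ₋₂, qₖ = aₖqₖ₋₁ + qₖ₋₂ (with p₋₁=1, p₋₂=0, q₋₁=0, q₋₂=1):
  k=0: a=1, p=1, q=1
  k=1: a=7, p=8, q=7
  k=2: a=6, p=49, q=43
  k=3: a=3, p=155, q=136
  k=4: a=3, p=514, q=451
  k=5: a=4, p=2211, q=1940

2211/1940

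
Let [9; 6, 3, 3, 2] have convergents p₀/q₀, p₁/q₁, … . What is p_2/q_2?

Using pₖ = aₖpₖ₋₁ + pₖ₋₂, qₖ = aₖqₖ₋₁ + qₖ₋₂ (with p₋₁=1, p₋₂=0, q₋₁=0, q₋₂=1):
  k=0: a=9, p=9, q=1
  k=1: a=6, p=55, q=6
  k=2: a=3, p=174, q=19

174/19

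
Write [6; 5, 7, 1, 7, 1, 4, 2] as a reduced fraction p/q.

Using pₖ = aₖpₖ₋₁ + pₖ₋₂ and qₖ = aₖqₖ₋₁ + qₖ₋₂:
  k=0: a=6, p=6, q=1
  k=1: a=5, p=31, q=5
  k=2: a=7, p=223, q=36
  k=3: a=1, p=254, q=41
  k=4: a=7, p=2001, q=323
  k=5: a=1, p=2255, q=364
  k=6: a=4, p=11021, q=1779
  k=7: a=2, p=24297, q=3922

24297/3922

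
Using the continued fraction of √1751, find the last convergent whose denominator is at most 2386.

√1751 = [41; 1, 5, 2, 4, 2, 5, 1, 82, …] (period length 8).
Convergents:
  p_0/q_0 = 41/1
  p_1/q_1 = 42/1
  p_2/q_2 = 251/6
  p_3/q_3 = 544/13
  p_4/q_4 = 2427/58
  p_5/q_5 = 5398/129
  p_6/q_6 = 29417/703
  p_7/q_7 = 34815/832
  p_8/q_8 = 2884247/68927
q_7 = 832 ≤ 2386 < 68927 = q_8, so the answer is 34815/832.

34815/832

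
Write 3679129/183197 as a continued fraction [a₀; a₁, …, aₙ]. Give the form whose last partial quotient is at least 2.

3679129 = 20*183197 + 15189
183197 = 12*15189 + 929
15189 = 16*929 + 325
929 = 2*325 + 279
325 = 1*279 + 46
279 = 6*46 + 3
46 = 15*3 + 1
3 = 3*1 + 0  (stop)
So 3679129/183197 = [20; 12, 16, 2, 1, 6, 15, 3].

[20; 12, 16, 2, 1, 6, 15, 3]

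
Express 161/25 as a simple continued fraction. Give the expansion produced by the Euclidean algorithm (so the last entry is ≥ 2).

161 = 6*25 + 11
25 = 2*11 + 3
11 = 3*3 + 2
3 = 1*2 + 1
2 = 2*1 + 0  (stop)
So 161/25 = [6; 2, 3, 1, 2].

[6; 2, 3, 1, 2]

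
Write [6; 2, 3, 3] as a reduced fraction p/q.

Using pₖ = aₖpₖ₋₁ + pₖ₋₂ and qₖ = aₖqₖ₋₁ + qₖ₋₂:
  k=0: a=6, p=6, q=1
  k=1: a=2, p=13, q=2
  k=2: a=3, p=45, q=7
  k=3: a=3, p=148, q=23

148/23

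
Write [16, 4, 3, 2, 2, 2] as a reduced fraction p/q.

2857/176

Fold from the inside: start with 2/1.
  2 + 1/2 = 5/2
  2 + 2/5 = 12/5
  3 + 5/12 = 41/12
  4 + 12/41 = 176/41
  16 + 41/176 = 2857/176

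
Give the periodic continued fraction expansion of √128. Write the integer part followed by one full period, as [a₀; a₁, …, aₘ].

[11; 3, 5, 3, 22]

a₀ = ⌊√128⌋ = 11.
With m₀=0, d₀=1 and mₖ₊₁ = dₖaₖ − mₖ, dₖ₊₁ = (n − mₖ₊₁²)/dₖ, aₖ₊₁ = ⌊(a₀+mₖ₊₁)/dₖ₊₁⌋:
  k=1: m=11, d=7, a=3
  k=2: m=10, d=4, a=5
  k=3: m=10, d=7, a=3
  k=4: m=11, d=1, a=22
d=1 and a=2a₀=22 at k=4, so the next step gives (m, d) = (11, 7) again — its k=1 value — and the period has length 4.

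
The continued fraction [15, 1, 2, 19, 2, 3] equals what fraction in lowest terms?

6504/415

Fold from the inside: start with 3/1.
  2 + 1/3 = 7/3
  19 + 3/7 = 136/7
  2 + 7/136 = 279/136
  1 + 136/279 = 415/279
  15 + 279/415 = 6504/415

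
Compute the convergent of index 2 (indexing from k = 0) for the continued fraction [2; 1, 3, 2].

11/4

Using pₖ = aₖpₖ₋₁ + pₖ₋₂, qₖ = aₖqₖ₋₁ + qₖ₋₂ (with p₋₁=1, p₋₂=0, q₋₁=0, q₋₂=1):
  k=0: a=2, p=2, q=1
  k=1: a=1, p=3, q=1
  k=2: a=3, p=11, q=4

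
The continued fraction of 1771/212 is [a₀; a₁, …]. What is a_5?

3

1771 = 8·212 + 75   →  a_0 = 8
212 = 2·75 + 62   →  a_1 = 2
75 = 1·62 + 13   →  a_2 = 1
62 = 4·13 + 10   →  a_3 = 4
13 = 1·10 + 3   →  a_4 = 1
10 = 3·3 + 1   →  a_5 = 3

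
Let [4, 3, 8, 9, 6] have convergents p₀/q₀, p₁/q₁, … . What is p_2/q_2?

Using pₖ = aₖpₖ₋₁ + pₖ₋₂, qₖ = aₖqₖ₋₁ + qₖ₋₂ (with p₋₁=1, p₋₂=0, q₋₁=0, q₋₂=1):
  k=0: a=4, p=4, q=1
  k=1: a=3, p=13, q=3
  k=2: a=8, p=108, q=25

108/25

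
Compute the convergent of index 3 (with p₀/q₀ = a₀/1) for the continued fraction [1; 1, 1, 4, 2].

14/9

Using pₖ = aₖpₖ₋₁ + pₖ₋₂, qₖ = aₖqₖ₋₁ + qₖ₋₂ (with p₋₁=1, p₋₂=0, q₋₁=0, q₋₂=1):
  k=0: a=1, p=1, q=1
  k=1: a=1, p=2, q=1
  k=2: a=1, p=3, q=2
  k=3: a=4, p=14, q=9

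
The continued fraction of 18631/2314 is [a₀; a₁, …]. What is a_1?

19

18631 = 8·2314 + 119   →  a_0 = 8
2314 = 19·119 + 53   →  a_1 = 19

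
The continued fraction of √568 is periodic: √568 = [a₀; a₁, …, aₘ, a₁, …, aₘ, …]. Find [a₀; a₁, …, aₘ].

[23; 1, 4, 1, 46]

a₀ = ⌊√568⌋ = 23.
With m₀=0, d₀=1 and mₖ₊₁ = dₖaₖ − mₖ, dₖ₊₁ = (n − mₖ₊₁²)/dₖ, aₖ₊₁ = ⌊(a₀+mₖ₊₁)/dₖ₊₁⌋:
  k=1: m=23, d=39, a=1
  k=2: m=16, d=8, a=4
  k=3: m=16, d=39, a=1
  k=4: m=23, d=1, a=46
d=1 and a=2a₀=46 at k=4, so the next step gives (m, d) = (23, 39) again — its k=1 value — and the period has length 4.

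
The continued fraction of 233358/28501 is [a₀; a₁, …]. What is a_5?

2

233358 = 8·28501 + 5350   →  a_0 = 8
28501 = 5·5350 + 1751   →  a_1 = 5
5350 = 3·1751 + 97   →  a_2 = 3
1751 = 18·97 + 5   →  a_3 = 18
97 = 19·5 + 2   →  a_4 = 19
5 = 2·2 + 1   →  a_5 = 2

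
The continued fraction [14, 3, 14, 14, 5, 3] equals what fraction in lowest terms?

140520/9809

Using pₖ = aₖpₖ₋₁ + pₖ₋₂ and qₖ = aₖqₖ₋₁ + qₖ₋₂:
  k=0: a=14, p=14, q=1
  k=1: a=3, p=43, q=3
  k=2: a=14, p=616, q=43
  k=3: a=14, p=8667, q=605
  k=4: a=5, p=43951, q=3068
  k=5: a=3, p=140520, q=9809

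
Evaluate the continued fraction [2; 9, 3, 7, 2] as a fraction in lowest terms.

923/438

Using pₖ = aₖpₖ₋₁ + pₖ₋₂ and qₖ = aₖqₖ₋₁ + qₖ₋₂:
  k=0: a=2, p=2, q=1
  k=1: a=9, p=19, q=9
  k=2: a=3, p=59, q=28
  k=3: a=7, p=432, q=205
  k=4: a=2, p=923, q=438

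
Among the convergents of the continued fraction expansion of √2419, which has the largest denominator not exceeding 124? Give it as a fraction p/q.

2951/60

√2419 = [49; 5, 2, 5, 98, …] (period length 4).
Convergents:
  p_0/q_0 = 49/1
  p_1/q_1 = 246/5
  p_2/q_2 = 541/11
  p_3/q_3 = 2951/60
  p_4/q_4 = 289739/5891
q_3 = 60 ≤ 124 < 5891 = q_4, so the answer is 2951/60.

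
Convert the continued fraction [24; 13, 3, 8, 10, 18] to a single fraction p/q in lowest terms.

Fold from the inside: start with 18/1.
  10 + 1/18 = 181/18
  8 + 18/181 = 1466/181
  3 + 181/1466 = 4579/1466
  13 + 1466/4579 = 60993/4579
  24 + 4579/60993 = 1468411/60993

1468411/60993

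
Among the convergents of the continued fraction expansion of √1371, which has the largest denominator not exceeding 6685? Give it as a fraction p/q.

101417/2739

√1371 = [37; 37, 74, …] (period length 2).
Convergents:
  p_0/q_0 = 37/1
  p_1/q_1 = 1370/37
  p_2/q_2 = 101417/2739
  p_3/q_3 = 3753799/101380
q_2 = 2739 ≤ 6685 < 101380 = q_3, so the answer is 101417/2739.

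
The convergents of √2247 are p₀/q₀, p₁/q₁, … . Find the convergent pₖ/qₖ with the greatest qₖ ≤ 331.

√2247 = [47; 2, 2, 15, 2, 2, 94, …] (period length 6).
Convergents:
  p_0/q_0 = 47/1
  p_1/q_1 = 95/2
  p_2/q_2 = 237/5
  p_3/q_3 = 3650/77
  p_4/q_4 = 7537/159
  p_5/q_5 = 18724/395
q_4 = 159 ≤ 331 < 395 = q_5, so the answer is 7537/159.

7537/159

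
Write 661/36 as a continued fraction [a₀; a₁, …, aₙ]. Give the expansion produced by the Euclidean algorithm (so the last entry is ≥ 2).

[18; 2, 1, 3, 3]

661 = 18·36 + 13
36 = 2·13 + 10
13 = 1·10 + 3
10 = 3·3 + 1
3 = 3·1 + 0  (stop)
So 661/36 = [18; 2, 1, 3, 3].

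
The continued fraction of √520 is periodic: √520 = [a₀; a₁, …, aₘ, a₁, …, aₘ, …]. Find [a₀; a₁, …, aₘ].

a₀ = ⌊√520⌋ = 22.
With m₀=0, d₀=1 and mₖ₊₁ = dₖaₖ − mₖ, dₖ₊₁ = (n − mₖ₊₁²)/dₖ, aₖ₊₁ = ⌊(a₀+mₖ₊₁)/dₖ₊₁⌋:
  k=1: m=22, d=36, a=1
  k=2: m=14, d=9, a=4
  k=3: m=22, d=4, a=11
  k=4: m=22, d=9, a=4
  k=5: m=14, d=36, a=1
  k=6: m=22, d=1, a=44
d=1 and a=2a₀=44 at k=6, so the next step gives (m, d) = (22, 36) again — its k=1 value — and the period has length 6.

[22; 1, 4, 11, 4, 1, 44]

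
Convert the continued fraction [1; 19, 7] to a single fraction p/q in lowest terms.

Fold from the inside: start with 7/1.
  19 + 1/7 = 134/7
  1 + 7/134 = 141/134

141/134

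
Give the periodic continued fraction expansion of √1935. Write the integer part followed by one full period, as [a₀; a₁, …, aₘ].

[43; 1, 86]

a₀ = ⌊√1935⌋ = 43.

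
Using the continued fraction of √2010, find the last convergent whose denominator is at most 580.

√2010 = [44; 1, 4, 1, 88, …] (period length 4).
Convergents:
  p_0/q_0 = 44/1
  p_1/q_1 = 45/1
  p_2/q_2 = 224/5
  p_3/q_3 = 269/6
  p_4/q_4 = 23896/533
  p_5/q_5 = 24165/539
  p_6/q_6 = 120556/2689
q_5 = 539 ≤ 580 < 2689 = q_6, so the answer is 24165/539.

24165/539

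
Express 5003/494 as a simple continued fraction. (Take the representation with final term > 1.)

[10; 7, 1, 5, 3, 3]

5003 = 10·494 + 63
494 = 7·63 + 53
63 = 1·53 + 10
53 = 5·10 + 3
10 = 3·3 + 1
3 = 3·1 + 0  (stop)
So 5003/494 = [10; 7, 1, 5, 3, 3].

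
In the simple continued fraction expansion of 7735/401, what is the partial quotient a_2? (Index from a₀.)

7735 = 19·401 + 116   →  a_0 = 19
401 = 3·116 + 53   →  a_1 = 3
116 = 2·53 + 10   →  a_2 = 2

2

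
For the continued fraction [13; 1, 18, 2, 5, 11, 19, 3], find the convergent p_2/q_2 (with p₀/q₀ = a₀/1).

Using pₖ = aₖpₖ₋₁ + pₖ₋₂, qₖ = aₖqₖ₋₁ + qₖ₋₂ (with p₋₁=1, p₋₂=0, q₋₁=0, q₋₂=1):
  k=0: a=13, p=13, q=1
  k=1: a=1, p=14, q=1
  k=2: a=18, p=265, q=19

265/19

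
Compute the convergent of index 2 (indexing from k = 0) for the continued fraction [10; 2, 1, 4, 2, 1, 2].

Using pₖ = aₖpₖ₋₁ + pₖ₋₂, qₖ = aₖqₖ₋₁ + qₖ₋₂ (with p₋₁=1, p₋₂=0, q₋₁=0, q₋₂=1):
  k=0: a=10, p=10, q=1
  k=1: a=2, p=21, q=2
  k=2: a=1, p=31, q=3

31/3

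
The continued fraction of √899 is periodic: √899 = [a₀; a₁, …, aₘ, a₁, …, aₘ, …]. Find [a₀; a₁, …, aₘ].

a₀ = ⌊√899⌋ = 29.
With m₀=0, d₀=1 and mₖ₊₁ = dₖaₖ − mₖ, dₖ₊₁ = (n − mₖ₊₁²)/dₖ, aₖ₊₁ = ⌊(a₀+mₖ₊₁)/dₖ₊₁⌋:
  k=1: m=29, d=58, a=1
  k=2: m=29, d=1, a=58
d=1 and a=2a₀=58 at k=2, so the next step gives (m, d) = (29, 58) again — its k=1 value — and the period has length 2.

[29; 1, 58]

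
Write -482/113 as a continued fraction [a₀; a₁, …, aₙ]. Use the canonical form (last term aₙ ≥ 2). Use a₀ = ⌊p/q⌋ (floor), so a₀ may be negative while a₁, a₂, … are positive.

-482 = -5·113 + 83
113 = 1·83 + 30
83 = 2·30 + 23
30 = 1·23 + 7
23 = 3·7 + 2
7 = 3·2 + 1
2 = 2·1 + 0  (stop)
So -482/113 = [-5; 1, 2, 1, 3, 3, 2].

[-5; 1, 2, 1, 3, 3, 2]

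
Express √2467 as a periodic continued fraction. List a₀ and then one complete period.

a₀ = ⌊√2467⌋ = 49.
With m₀=0, d₀=1 and mₖ₊₁ = dₖaₖ − mₖ, dₖ₊₁ = (n − mₖ₊₁²)/dₖ, aₖ₊₁ = ⌊(a₀+mₖ₊₁)/dₖ₊₁⌋:
  k=1: m=49, d=66, a=1
  k=2: m=17, d=33, a=2
  k=3: m=49, d=2, a=49
  k=4: m=49, d=33, a=2
  k=5: m=17, d=66, a=1
  k=6: m=49, d=1, a=98
d=1 and a=2a₀=98 at k=6, so the next step gives (m, d) = (49, 66) again — its k=1 value — and the period has length 6.

[49; 1, 2, 49, 2, 1, 98]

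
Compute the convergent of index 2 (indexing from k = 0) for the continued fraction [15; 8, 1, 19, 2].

Using pₖ = aₖpₖ₋₁ + pₖ₋₂, qₖ = aₖqₖ₋₁ + qₖ₋₂ (with p₋₁=1, p₋₂=0, q₋₁=0, q₋₂=1):
  k=0: a=15, p=15, q=1
  k=1: a=8, p=121, q=8
  k=2: a=1, p=136, q=9

136/9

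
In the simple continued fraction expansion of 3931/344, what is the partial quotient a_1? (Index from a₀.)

2

3931 = 11·344 + 147   →  a_0 = 11
344 = 2·147 + 50   →  a_1 = 2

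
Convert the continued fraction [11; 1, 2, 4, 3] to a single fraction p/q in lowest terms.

Using pₖ = aₖpₖ₋₁ + pₖ₋₂ and qₖ = aₖqₖ₋₁ + qₖ₋₂:
  k=0: a=11, p=11, q=1
  k=1: a=1, p=12, q=1
  k=2: a=2, p=35, q=3
  k=3: a=4, p=152, q=13
  k=4: a=3, p=491, q=42

491/42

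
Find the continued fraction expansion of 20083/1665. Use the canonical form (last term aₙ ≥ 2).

20083 = 12×1665 + 103
1665 = 16×103 + 17
103 = 6×17 + 1
17 = 17×1 + 0  (stop)
So 20083/1665 = [12; 16, 6, 17].

[12; 16, 6, 17]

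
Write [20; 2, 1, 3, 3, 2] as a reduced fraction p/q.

1690/83

Fold from the inside: start with 2/1.
  3 + 1/2 = 7/2
  3 + 2/7 = 23/7
  1 + 7/23 = 30/23
  2 + 23/30 = 83/30
  20 + 30/83 = 1690/83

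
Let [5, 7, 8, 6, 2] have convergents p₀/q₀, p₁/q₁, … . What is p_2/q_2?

Using pₖ = aₖpₖ₋₁ + pₖ₋₂, qₖ = aₖqₖ₋₁ + qₖ₋₂ (with p₋₁=1, p₋₂=0, q₋₁=0, q₋₂=1):
  k=0: a=5, p=5, q=1
  k=1: a=7, p=36, q=7
  k=2: a=8, p=293, q=57

293/57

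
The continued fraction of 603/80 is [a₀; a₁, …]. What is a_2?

603 = 7·80 + 43   →  a_0 = 7
80 = 1·43 + 37   →  a_1 = 1
43 = 1·37 + 6   →  a_2 = 1

1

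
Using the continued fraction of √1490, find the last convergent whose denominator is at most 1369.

44738/1159

√1490 = [38; 1, 1, 1, 1, 76, …] (period length 5).
Convergents:
  p_0/q_0 = 38/1
  p_1/q_1 = 39/1
  p_2/q_2 = 77/2
  p_3/q_3 = 116/3
  p_4/q_4 = 193/5
  p_5/q_5 = 14784/383
  p_6/q_6 = 14977/388
  p_7/q_7 = 29761/771
  p_8/q_8 = 44738/1159
  p_9/q_9 = 74499/1930
q_8 = 1159 ≤ 1369 < 1930 = q_9, so the answer is 44738/1159.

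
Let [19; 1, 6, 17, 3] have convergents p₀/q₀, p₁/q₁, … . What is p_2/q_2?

Using pₖ = aₖpₖ₋₁ + pₖ₋₂, qₖ = aₖqₖ₋₁ + qₖ₋₂ (with p₋₁=1, p₋₂=0, q₋₁=0, q₋₂=1):
  k=0: a=19, p=19, q=1
  k=1: a=1, p=20, q=1
  k=2: a=6, p=139, q=7

139/7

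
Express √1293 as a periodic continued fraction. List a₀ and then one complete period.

[35; 1, 22, 1, 70]

a₀ = ⌊√1293⌋ = 35.
With m₀=0, d₀=1 and mₖ₊₁ = dₖaₖ − mₖ, dₖ₊₁ = (n − mₖ₊₁²)/dₖ, aₖ₊₁ = ⌊(a₀+mₖ₊₁)/dₖ₊₁⌋:
  k=1: m=35, d=68, a=1
  k=2: m=33, d=3, a=22
  k=3: m=33, d=68, a=1
  k=4: m=35, d=1, a=70
d=1 and a=2a₀=70 at k=4, so the next step gives (m, d) = (35, 68) again — its k=1 value — and the period has length 4.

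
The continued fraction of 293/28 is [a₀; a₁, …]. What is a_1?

2

293 = 10·28 + 13   →  a_0 = 10
28 = 2·13 + 2   →  a_1 = 2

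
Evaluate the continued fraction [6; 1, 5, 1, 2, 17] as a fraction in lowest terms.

Using pₖ = aₖpₖ₋₁ + pₖ₋₂ and qₖ = aₖqₖ₋₁ + qₖ₋₂:
  k=0: a=6, p=6, q=1
  k=1: a=1, p=7, q=1
  k=2: a=5, p=41, q=6
  k=3: a=1, p=48, q=7
  k=4: a=2, p=137, q=20
  k=5: a=17, p=2377, q=347

2377/347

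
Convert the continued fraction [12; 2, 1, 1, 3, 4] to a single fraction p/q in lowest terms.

954/77

Using pₖ = aₖpₖ₋₁ + pₖ₋₂ and qₖ = aₖqₖ₋₁ + qₖ₋₂:
  k=0: a=12, p=12, q=1
  k=1: a=2, p=25, q=2
  k=2: a=1, p=37, q=3
  k=3: a=1, p=62, q=5
  k=4: a=3, p=223, q=18
  k=5: a=4, p=954, q=77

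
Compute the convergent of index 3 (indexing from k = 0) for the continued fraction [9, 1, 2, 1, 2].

Using pₖ = aₖpₖ₋₁ + pₖ₋₂, qₖ = aₖqₖ₋₁ + qₖ₋₂ (with p₋₁=1, p₋₂=0, q₋₁=0, q₋₂=1):
  k=0: a=9, p=9, q=1
  k=1: a=1, p=10, q=1
  k=2: a=2, p=29, q=3
  k=3: a=1, p=39, q=4

39/4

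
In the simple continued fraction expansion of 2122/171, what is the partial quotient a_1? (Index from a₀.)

2122 = 12·171 + 70   →  a_0 = 12
171 = 2·70 + 31   →  a_1 = 2

2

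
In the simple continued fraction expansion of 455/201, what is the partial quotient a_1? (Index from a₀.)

455 = 2·201 + 53   →  a_0 = 2
201 = 3·53 + 42   →  a_1 = 3

3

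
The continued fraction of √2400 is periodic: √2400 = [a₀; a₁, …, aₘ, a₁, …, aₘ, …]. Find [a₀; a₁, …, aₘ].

a₀ = ⌊√2400⌋ = 48.
With m₀=0, d₀=1 and mₖ₊₁ = dₖaₖ − mₖ, dₖ₊₁ = (n − mₖ₊₁²)/dₖ, aₖ₊₁ = ⌊(a₀+mₖ₊₁)/dₖ₊₁⌋:
  k=1: m=48, d=96, a=1
  k=2: m=48, d=1, a=96
d=1 and a=2a₀=96 at k=2, so the next step gives (m, d) = (48, 96) again — its k=1 value — and the period has length 2.

[48; 1, 96]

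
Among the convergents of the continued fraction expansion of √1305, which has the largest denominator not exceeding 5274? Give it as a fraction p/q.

167041/4624

√1305 = [36; 8, 72, …] (period length 2).
Convergents:
  p_0/q_0 = 36/1
  p_1/q_1 = 289/8
  p_2/q_2 = 20844/577
  p_3/q_3 = 167041/4624
  p_4/q_4 = 12047796/333505
q_3 = 4624 ≤ 5274 < 333505 = q_4, so the answer is 167041/4624.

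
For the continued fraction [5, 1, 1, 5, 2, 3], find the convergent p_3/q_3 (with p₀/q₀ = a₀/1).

61/11

Using pₖ = aₖpₖ₋₁ + pₖ₋₂, qₖ = aₖqₖ₋₁ + qₖ₋₂ (with p₋₁=1, p₋₂=0, q₋₁=0, q₋₂=1):
  k=0: a=5, p=5, q=1
  k=1: a=1, p=6, q=1
  k=2: a=1, p=11, q=2
  k=3: a=5, p=61, q=11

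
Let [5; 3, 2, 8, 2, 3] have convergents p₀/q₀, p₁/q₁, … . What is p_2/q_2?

37/7

Using pₖ = aₖpₖ₋₁ + pₖ₋₂, qₖ = aₖqₖ₋₁ + qₖ₋₂ (with p₋₁=1, p₋₂=0, q₋₁=0, q₋₂=1):
  k=0: a=5, p=5, q=1
  k=1: a=3, p=16, q=3
  k=2: a=2, p=37, q=7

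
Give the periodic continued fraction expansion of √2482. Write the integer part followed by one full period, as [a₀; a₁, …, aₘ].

a₀ = ⌊√2482⌋ = 49.
With m₀=0, d₀=1 and mₖ₊₁ = dₖaₖ − mₖ, dₖ₊₁ = (n − mₖ₊₁²)/dₖ, aₖ₊₁ = ⌊(a₀+mₖ₊₁)/dₖ₊₁⌋:
  k=1: m=49, d=81, a=1
  k=2: m=32, d=18, a=4
  k=3: m=40, d=49, a=1
  k=4: m=9, d=49, a=1
  k=5: m=40, d=18, a=4
  k=6: m=32, d=81, a=1
  k=7: m=49, d=1, a=98
d=1 and a=2a₀=98 at k=7, so the next step gives (m, d) = (49, 81) again — its k=1 value — and the period has length 7.

[49; 1, 4, 1, 1, 4, 1, 98]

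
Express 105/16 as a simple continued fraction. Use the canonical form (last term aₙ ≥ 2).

[6; 1, 1, 3, 2]

105 = 6*16 + 9
16 = 1*9 + 7
9 = 1*7 + 2
7 = 3*2 + 1
2 = 2*1 + 0  (stop)
So 105/16 = [6; 1, 1, 3, 2].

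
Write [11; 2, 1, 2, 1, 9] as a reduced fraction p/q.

Fold from the inside: start with 9/1.
  1 + 1/9 = 10/9
  2 + 9/10 = 29/10
  1 + 10/29 = 39/29
  2 + 29/39 = 107/39
  11 + 39/107 = 1216/107

1216/107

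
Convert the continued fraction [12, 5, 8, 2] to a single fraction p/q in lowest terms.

Using pₖ = aₖpₖ₋₁ + pₖ₋₂ and qₖ = aₖqₖ₋₁ + qₖ₋₂:
  k=0: a=12, p=12, q=1
  k=1: a=5, p=61, q=5
  k=2: a=8, p=500, q=41
  k=3: a=2, p=1061, q=87

1061/87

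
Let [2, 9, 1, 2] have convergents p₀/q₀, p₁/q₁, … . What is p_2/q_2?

Using pₖ = aₖpₖ₋₁ + pₖ₋₂, qₖ = aₖqₖ₋₁ + qₖ₋₂ (with p₋₁=1, p₋₂=0, q₋₁=0, q₋₂=1):
  k=0: a=2, p=2, q=1
  k=1: a=9, p=19, q=9
  k=2: a=1, p=21, q=10

21/10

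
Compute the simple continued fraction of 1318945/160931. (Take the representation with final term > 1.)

[8; 5, 9, 7, 7, 2, 3, 9]

1318945 = 8*160931 + 31497
160931 = 5*31497 + 3446
31497 = 9*3446 + 483
3446 = 7*483 + 65
483 = 7*65 + 28
65 = 2*28 + 9
28 = 3*9 + 1
9 = 9*1 + 0  (stop)
So 1318945/160931 = [8; 5, 9, 7, 7, 2, 3, 9].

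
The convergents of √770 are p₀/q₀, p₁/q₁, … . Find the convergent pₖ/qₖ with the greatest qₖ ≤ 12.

√770 = [27; 1, 2, 1, 54, …] (period length 4).
Convergents:
  p_0/q_0 = 27/1
  p_1/q_1 = 28/1
  p_2/q_2 = 83/3
  p_3/q_3 = 111/4
  p_4/q_4 = 6077/219
q_3 = 4 ≤ 12 < 219 = q_4, so the answer is 111/4.

111/4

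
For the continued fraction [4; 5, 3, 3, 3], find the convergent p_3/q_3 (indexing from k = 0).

222/53

Using pₖ = aₖpₖ₋₁ + pₖ₋₂, qₖ = aₖqₖ₋₁ + qₖ₋₂ (with p₋₁=1, p₋₂=0, q₋₁=0, q₋₂=1):
  k=0: a=4, p=4, q=1
  k=1: a=5, p=21, q=5
  k=2: a=3, p=67, q=16
  k=3: a=3, p=222, q=53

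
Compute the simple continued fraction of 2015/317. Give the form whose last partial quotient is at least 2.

2015 = 6×317 + 113
317 = 2×113 + 91
113 = 1×91 + 22
91 = 4×22 + 3
22 = 7×3 + 1
3 = 3×1 + 0  (stop)
So 2015/317 = [6; 2, 1, 4, 7, 3].

[6; 2, 1, 4, 7, 3]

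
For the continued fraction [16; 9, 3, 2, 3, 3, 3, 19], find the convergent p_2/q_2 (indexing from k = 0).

451/28

Using pₖ = aₖpₖ₋₁ + pₖ₋₂, qₖ = aₖqₖ₋₁ + qₖ₋₂ (with p₋₁=1, p₋₂=0, q₋₁=0, q₋₂=1):
  k=0: a=16, p=16, q=1
  k=1: a=9, p=145, q=9
  k=2: a=3, p=451, q=28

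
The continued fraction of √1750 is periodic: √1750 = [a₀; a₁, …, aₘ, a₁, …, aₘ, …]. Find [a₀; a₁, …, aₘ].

a₀ = ⌊√1750⌋ = 41.
With m₀=0, d₀=1 and mₖ₊₁ = dₖaₖ − mₖ, dₖ₊₁ = (n − mₖ₊₁²)/dₖ, aₖ₊₁ = ⌊(a₀+mₖ₊₁)/dₖ₊₁⌋:
  k=1: m=41, d=69, a=1
  k=2: m=28, d=14, a=4
  k=3: m=28, d=69, a=1
  k=4: m=41, d=1, a=82
d=1 and a=2a₀=82 at k=4, so the next step gives (m, d) = (41, 69) again — its k=1 value — and the period has length 4.

[41; 1, 4, 1, 82]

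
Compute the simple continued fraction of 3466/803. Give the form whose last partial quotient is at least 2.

3466 = 4*803 + 254
803 = 3*254 + 41
254 = 6*41 + 8
41 = 5*8 + 1
8 = 8*1 + 0  (stop)
So 3466/803 = [4; 3, 6, 5, 8].

[4; 3, 6, 5, 8]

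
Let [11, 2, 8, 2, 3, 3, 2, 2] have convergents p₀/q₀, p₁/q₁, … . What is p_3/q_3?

Using pₖ = aₖpₖ₋₁ + pₖ₋₂, qₖ = aₖqₖ₋₁ + qₖ₋₂ (with p₋₁=1, p₋₂=0, q₋₁=0, q₋₂=1):
  k=0: a=11, p=11, q=1
  k=1: a=2, p=23, q=2
  k=2: a=8, p=195, q=17
  k=3: a=2, p=413, q=36

413/36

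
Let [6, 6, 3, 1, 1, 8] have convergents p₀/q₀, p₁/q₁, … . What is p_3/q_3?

154/25

Using pₖ = aₖpₖ₋₁ + pₖ₋₂, qₖ = aₖqₖ₋₁ + qₖ₋₂ (with p₋₁=1, p₋₂=0, q₋₁=0, q₋₂=1):
  k=0: a=6, p=6, q=1
  k=1: a=6, p=37, q=6
  k=2: a=3, p=117, q=19
  k=3: a=1, p=154, q=25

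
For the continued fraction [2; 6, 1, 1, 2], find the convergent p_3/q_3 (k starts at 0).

Using pₖ = aₖpₖ₋₁ + pₖ₋₂, qₖ = aₖqₖ₋₁ + qₖ₋₂ (with p₋₁=1, p₋₂=0, q₋₁=0, q₋₂=1):
  k=0: a=2, p=2, q=1
  k=1: a=6, p=13, q=6
  k=2: a=1, p=15, q=7
  k=3: a=1, p=28, q=13

28/13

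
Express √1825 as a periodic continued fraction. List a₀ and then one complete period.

a₀ = ⌊√1825⌋ = 42.

[42; 1, 2, 1, 1, 2, 1, 84]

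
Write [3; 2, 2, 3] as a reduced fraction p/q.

58/17

Using pₖ = aₖpₖ₋₁ + pₖ₋₂ and qₖ = aₖqₖ₋₁ + qₖ₋₂:
  k=0: a=3, p=3, q=1
  k=1: a=2, p=7, q=2
  k=2: a=2, p=17, q=5
  k=3: a=3, p=58, q=17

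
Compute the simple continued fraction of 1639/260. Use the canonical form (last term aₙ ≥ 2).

1639 = 6·260 + 79
260 = 3·79 + 23
79 = 3·23 + 10
23 = 2·10 + 3
10 = 3·3 + 1
3 = 3·1 + 0  (stop)
So 1639/260 = [6; 3, 3, 2, 3, 3].

[6; 3, 3, 2, 3, 3]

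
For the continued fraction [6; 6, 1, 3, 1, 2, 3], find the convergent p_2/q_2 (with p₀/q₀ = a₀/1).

43/7

Using pₖ = aₖpₖ₋₁ + pₖ₋₂, qₖ = aₖqₖ₋₁ + qₖ₋₂ (with p₋₁=1, p₋₂=0, q₋₁=0, q₋₂=1):
  k=0: a=6, p=6, q=1
  k=1: a=6, p=37, q=6
  k=2: a=1, p=43, q=7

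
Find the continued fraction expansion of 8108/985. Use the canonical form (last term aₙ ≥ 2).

8108 = 8*985 + 228
985 = 4*228 + 73
228 = 3*73 + 9
73 = 8*9 + 1
9 = 9*1 + 0  (stop)
So 8108/985 = [8; 4, 3, 8, 9].

[8; 4, 3, 8, 9]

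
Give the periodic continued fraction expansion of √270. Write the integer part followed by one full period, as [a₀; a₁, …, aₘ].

[16; 2, 3, 6, 3, 2, 32]

a₀ = ⌊√270⌋ = 16.
With m₀=0, d₀=1 and mₖ₊₁ = dₖaₖ − mₖ, dₖ₊₁ = (n − mₖ₊₁²)/dₖ, aₖ₊₁ = ⌊(a₀+mₖ₊₁)/dₖ₊₁⌋:
  k=1: m=16, d=14, a=2
  k=2: m=12, d=9, a=3
  k=3: m=15, d=5, a=6
  k=4: m=15, d=9, a=3
  k=5: m=12, d=14, a=2
  k=6: m=16, d=1, a=32
d=1 and a=2a₀=32 at k=6, so the next step gives (m, d) = (16, 14) again — its k=1 value — and the period has length 6.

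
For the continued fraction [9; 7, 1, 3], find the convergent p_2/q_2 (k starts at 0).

73/8

Using pₖ = aₖpₖ₋₁ + pₖ₋₂, qₖ = aₖqₖ₋₁ + qₖ₋₂ (with p₋₁=1, p₋₂=0, q₋₁=0, q₋₂=1):
  k=0: a=9, p=9, q=1
  k=1: a=7, p=64, q=7
  k=2: a=1, p=73, q=8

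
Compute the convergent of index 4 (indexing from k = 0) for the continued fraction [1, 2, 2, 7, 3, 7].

163/116

Using pₖ = aₖpₖ₋₁ + pₖ₋₂, qₖ = aₖqₖ₋₁ + qₖ₋₂ (with p₋₁=1, p₋₂=0, q₋₁=0, q₋₂=1):
  k=0: a=1, p=1, q=1
  k=1: a=2, p=3, q=2
  k=2: a=2, p=7, q=5
  k=3: a=7, p=52, q=37
  k=4: a=3, p=163, q=116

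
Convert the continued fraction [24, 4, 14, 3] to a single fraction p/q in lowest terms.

Fold from the inside: start with 3/1.
  14 + 1/3 = 43/3
  4 + 3/43 = 175/43
  24 + 43/175 = 4243/175

4243/175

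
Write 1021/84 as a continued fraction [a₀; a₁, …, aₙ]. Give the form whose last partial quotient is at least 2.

1021 = 12*84 + 13
84 = 6*13 + 6
13 = 2*6 + 1
6 = 6*1 + 0  (stop)
So 1021/84 = [12; 6, 2, 6].

[12; 6, 2, 6]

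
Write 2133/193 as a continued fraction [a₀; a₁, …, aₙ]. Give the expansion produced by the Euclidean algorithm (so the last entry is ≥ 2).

[11; 19, 3, 3]

2133 = 11·193 + 10
193 = 19·10 + 3
10 = 3·3 + 1
3 = 3·1 + 0  (stop)
So 2133/193 = [11; 19, 3, 3].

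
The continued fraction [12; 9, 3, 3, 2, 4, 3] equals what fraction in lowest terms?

37061/3061

Using pₖ = aₖpₖ₋₁ + pₖ₋₂ and qₖ = aₖqₖ₋₁ + qₖ₋₂:
  k=0: a=12, p=12, q=1
  k=1: a=9, p=109, q=9
  k=2: a=3, p=339, q=28
  k=3: a=3, p=1126, q=93
  k=4: a=2, p=2591, q=214
  k=5: a=4, p=11490, q=949
  k=6: a=3, p=37061, q=3061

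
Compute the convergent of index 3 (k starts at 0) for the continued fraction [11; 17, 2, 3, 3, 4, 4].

Using pₖ = aₖpₖ₋₁ + pₖ₋₂, qₖ = aₖqₖ₋₁ + qₖ₋₂ (with p₋₁=1, p₋₂=0, q₋₁=0, q₋₂=1):
  k=0: a=11, p=11, q=1
  k=1: a=17, p=188, q=17
  k=2: a=2, p=387, q=35
  k=3: a=3, p=1349, q=122

1349/122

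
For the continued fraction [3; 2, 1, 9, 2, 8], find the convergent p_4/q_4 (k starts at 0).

Using pₖ = aₖpₖ₋₁ + pₖ₋₂, qₖ = aₖqₖ₋₁ + qₖ₋₂ (with p₋₁=1, p₋₂=0, q₋₁=0, q₋₂=1):
  k=0: a=3, p=3, q=1
  k=1: a=2, p=7, q=2
  k=2: a=1, p=10, q=3
  k=3: a=9, p=97, q=29
  k=4: a=2, p=204, q=61

204/61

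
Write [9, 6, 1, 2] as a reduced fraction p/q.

Fold from the inside: start with 2/1.
  1 + 1/2 = 3/2
  6 + 2/3 = 20/3
  9 + 3/20 = 183/20

183/20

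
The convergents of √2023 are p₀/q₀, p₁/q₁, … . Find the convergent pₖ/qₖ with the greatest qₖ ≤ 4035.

180091/4004

√2023 = [44; 1, 43, 1, 88, …] (period length 4).
Convergents:
  p_0/q_0 = 44/1
  p_1/q_1 = 45/1
  p_2/q_2 = 1979/44
  p_3/q_3 = 2024/45
  p_4/q_4 = 180091/4004
  p_5/q_5 = 182115/4049
q_4 = 4004 ≤ 4035 < 4049 = q_5, so the answer is 180091/4004.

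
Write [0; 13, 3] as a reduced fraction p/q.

3/40

Fold from the inside: start with 3/1.
  13 + 1/3 = 40/3
  0 + 3/40 = 3/40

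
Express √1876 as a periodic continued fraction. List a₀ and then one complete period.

a₀ = ⌊√1876⌋ = 43.
With m₀=0, d₀=1 and mₖ₊₁ = dₖaₖ − mₖ, dₖ₊₁ = (n − mₖ₊₁²)/dₖ, aₖ₊₁ = ⌊(a₀+mₖ₊₁)/dₖ₊₁⌋:
  k=1: m=43, d=27, a=3
  k=2: m=38, d=16, a=5
  k=3: m=42, d=7, a=12
  k=4: m=42, d=16, a=5
  k=5: m=38, d=27, a=3
  k=6: m=43, d=1, a=86
d=1 and a=2a₀=86 at k=6, so the next step gives (m, d) = (43, 27) again — its k=1 value — and the period has length 6.

[43; 3, 5, 12, 5, 3, 86]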